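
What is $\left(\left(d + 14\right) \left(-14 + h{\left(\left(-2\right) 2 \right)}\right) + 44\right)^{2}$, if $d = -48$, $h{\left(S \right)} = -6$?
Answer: $524176$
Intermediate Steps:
$\left(\left(d + 14\right) \left(-14 + h{\left(\left(-2\right) 2 \right)}\right) + 44\right)^{2} = \left(\left(-48 + 14\right) \left(-14 - 6\right) + 44\right)^{2} = \left(\left(-34\right) \left(-20\right) + 44\right)^{2} = \left(680 + 44\right)^{2} = 724^{2} = 524176$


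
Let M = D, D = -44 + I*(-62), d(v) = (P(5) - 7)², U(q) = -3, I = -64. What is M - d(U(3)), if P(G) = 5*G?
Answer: 3600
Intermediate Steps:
d(v) = 324 (d(v) = (5*5 - 7)² = (25 - 7)² = 18² = 324)
D = 3924 (D = -44 - 64*(-62) = -44 + 3968 = 3924)
M = 3924
M - d(U(3)) = 3924 - 1*324 = 3924 - 324 = 3600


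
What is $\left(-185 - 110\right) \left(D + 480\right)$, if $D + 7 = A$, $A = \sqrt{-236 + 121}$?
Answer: $-139535 - 295 i \sqrt{115} \approx -1.3954 \cdot 10^{5} - 3163.5 i$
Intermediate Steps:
$A = i \sqrt{115}$ ($A = \sqrt{-115} = i \sqrt{115} \approx 10.724 i$)
$D = -7 + i \sqrt{115} \approx -7.0 + 10.724 i$
$\left(-185 - 110\right) \left(D + 480\right) = \left(-185 - 110\right) \left(\left(-7 + i \sqrt{115}\right) + 480\right) = - 295 \left(473 + i \sqrt{115}\right) = -139535 - 295 i \sqrt{115}$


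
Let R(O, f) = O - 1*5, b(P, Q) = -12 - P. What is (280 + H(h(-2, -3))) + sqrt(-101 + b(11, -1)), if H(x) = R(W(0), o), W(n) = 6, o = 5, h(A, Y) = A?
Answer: 281 + 2*I*sqrt(31) ≈ 281.0 + 11.136*I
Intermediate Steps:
R(O, f) = -5 + O (R(O, f) = O - 5 = -5 + O)
H(x) = 1 (H(x) = -5 + 6 = 1)
(280 + H(h(-2, -3))) + sqrt(-101 + b(11, -1)) = (280 + 1) + sqrt(-101 + (-12 - 1*11)) = 281 + sqrt(-101 + (-12 - 11)) = 281 + sqrt(-101 - 23) = 281 + sqrt(-124) = 281 + 2*I*sqrt(31)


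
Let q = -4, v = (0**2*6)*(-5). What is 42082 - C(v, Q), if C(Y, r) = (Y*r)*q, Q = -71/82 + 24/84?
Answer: 42082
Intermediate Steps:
Q = -333/574 (Q = -71*1/82 + 24*(1/84) = -71/82 + 2/7 = -333/574 ≈ -0.58014)
v = 0 (v = (0*6)*(-5) = 0*(-5) = 0)
C(Y, r) = -4*Y*r (C(Y, r) = (Y*r)*(-4) = -4*Y*r)
42082 - C(v, Q) = 42082 - (-4)*0*(-333)/574 = 42082 - 1*0 = 42082 + 0 = 42082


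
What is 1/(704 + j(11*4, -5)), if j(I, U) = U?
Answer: 1/699 ≈ 0.0014306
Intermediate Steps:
1/(704 + j(11*4, -5)) = 1/(704 - 5) = 1/699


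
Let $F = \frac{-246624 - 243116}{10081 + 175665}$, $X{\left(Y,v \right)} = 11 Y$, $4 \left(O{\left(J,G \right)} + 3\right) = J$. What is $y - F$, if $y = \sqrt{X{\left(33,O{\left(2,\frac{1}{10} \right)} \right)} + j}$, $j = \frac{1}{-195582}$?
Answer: $\frac{244870}{92873} + \frac{\sqrt{13885591501230}}{195582} \approx 21.689$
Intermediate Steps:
$O{\left(J,G \right)} = -3 + \frac{J}{4}$
$j = - \frac{1}{195582} \approx -5.1129 \cdot 10^{-6}$
$F = - \frac{244870}{92873}$ ($F = - \frac{489740}{185746} = \left(-489740\right) \frac{1}{185746} = - \frac{244870}{92873} \approx -2.6366$)
$y = \frac{\sqrt{13885591501230}}{195582}$ ($y = \sqrt{11 \cdot 33 - \frac{1}{195582}} = \sqrt{363 - \frac{1}{195582}} = \sqrt{\frac{70996265}{195582}} = \frac{\sqrt{13885591501230}}{195582} \approx 19.053$)
$y - F = \frac{\sqrt{13885591501230}}{195582} - - \frac{244870}{92873} = \frac{\sqrt{13885591501230}}{195582} + \frac{244870}{92873} = \frac{244870}{92873} + \frac{\sqrt{13885591501230}}{195582}$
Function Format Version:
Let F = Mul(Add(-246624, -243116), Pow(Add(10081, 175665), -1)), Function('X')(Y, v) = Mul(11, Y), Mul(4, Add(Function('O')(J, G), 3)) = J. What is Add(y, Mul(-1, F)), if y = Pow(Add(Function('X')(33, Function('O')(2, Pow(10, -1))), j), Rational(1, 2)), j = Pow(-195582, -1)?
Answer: Add(Rational(244870, 92873), Mul(Rational(1, 195582), Pow(13885591501230, Rational(1, 2)))) ≈ 21.689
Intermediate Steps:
Function('O')(J, G) = Add(-3, Mul(Rational(1, 4), J))
j = Rational(-1, 195582) ≈ -5.1129e-6
F = Rational(-244870, 92873) (F = Mul(-489740, Pow(185746, -1)) = Mul(-489740, Rational(1, 185746)) = Rational(-244870, 92873) ≈ -2.6366)
y = Mul(Rational(1, 195582), Pow(13885591501230, Rational(1, 2))) (y = Pow(Add(Mul(11, 33), Rational(-1, 195582)), Rational(1, 2)) = Pow(Add(363, Rational(-1, 195582)), Rational(1, 2)) = Pow(Rational(70996265, 195582), Rational(1, 2)) = Mul(Rational(1, 195582), Pow(13885591501230, Rational(1, 2))) ≈ 19.053)
Add(y, Mul(-1, F)) = Add(Mul(Rational(1, 195582), Pow(13885591501230, Rational(1, 2))), Mul(-1, Rational(-244870, 92873))) = Add(Mul(Rational(1, 195582), Pow(13885591501230, Rational(1, 2))), Rational(244870, 92873)) = Add(Rational(244870, 92873), Mul(Rational(1, 195582), Pow(13885591501230, Rational(1, 2))))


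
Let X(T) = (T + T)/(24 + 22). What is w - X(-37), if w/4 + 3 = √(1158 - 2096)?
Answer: -239/23 + 4*I*√938 ≈ -10.391 + 122.51*I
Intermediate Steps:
w = -12 + 4*I*√938 (w = -12 + 4*√(1158 - 2096) = -12 + 4*√(-938) = -12 + 4*(I*√938) = -12 + 4*I*√938 ≈ -12.0 + 122.51*I)
X(T) = T/23 (X(T) = (2*T)/46 = (2*T)*(1/46) = T/23)
w - X(-37) = (-12 + 4*I*√938) - (-37)/23 = (-12 + 4*I*√938) - 1*(-37/23) = (-12 + 4*I*√938) + 37/23 = -239/23 + 4*I*√938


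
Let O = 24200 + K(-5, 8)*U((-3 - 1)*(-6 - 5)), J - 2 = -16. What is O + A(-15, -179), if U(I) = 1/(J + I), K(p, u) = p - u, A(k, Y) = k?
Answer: 725537/30 ≈ 24185.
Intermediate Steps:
J = -14 (J = 2 - 16 = -14)
U(I) = 1/(-14 + I)
O = 725987/30 (O = 24200 + (-5 - 1*8)/(-14 + (-3 - 1)*(-6 - 5)) = 24200 + (-5 - 8)/(-14 - 4*(-11)) = 24200 - 13/(-14 + 44) = 24200 - 13/30 = 725987/30 ≈ 24200.)
O + A(-15, -179) = 725987/30 - 15 = 725537/30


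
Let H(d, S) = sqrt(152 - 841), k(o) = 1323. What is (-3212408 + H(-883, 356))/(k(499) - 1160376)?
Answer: 3212408/1159053 - I*sqrt(689)/1159053 ≈ 2.7716 - 2.2647e-5*I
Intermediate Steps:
H(d, S) = I*sqrt(689) (H(d, S) = sqrt(-689) = I*sqrt(689))
(-3212408 + H(-883, 356))/(k(499) - 1160376) = (-3212408 + I*sqrt(689))/(1323 - 1160376) = (-3212408 + I*sqrt(689))/(-1159053) = (-3212408 + I*sqrt(689))*(-1/1159053) = 3212408/1159053 - I*sqrt(689)/1159053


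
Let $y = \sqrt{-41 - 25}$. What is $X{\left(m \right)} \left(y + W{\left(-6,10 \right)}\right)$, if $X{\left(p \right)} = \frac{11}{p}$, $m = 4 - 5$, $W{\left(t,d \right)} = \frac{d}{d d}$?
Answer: $- \frac{11}{10} - 11 i \sqrt{66} \approx -1.1 - 89.364 i$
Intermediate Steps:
$W{\left(t,d \right)} = \frac{1}{d}$ ($W{\left(t,d \right)} = \frac{d}{d^{2}} = \frac{1}{d}$)
$y = i \sqrt{66}$ ($y = \sqrt{-66} = i \sqrt{66} \approx 8.124 i$)
$m = -1$
$X{\left(m \right)} \left(y + W{\left(-6,10 \right)}\right) = \frac{11}{-1} \left(i \sqrt{66} + \frac{1}{10}\right) = 11 \left(-1\right) \left(i \sqrt{66} + \frac{1}{10}\right) = - 11 \left(\frac{1}{10} + i \sqrt{66}\right) = - \frac{11}{10} - 11 i \sqrt{66}$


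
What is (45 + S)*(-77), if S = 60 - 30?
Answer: -5775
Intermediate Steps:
S = 30
(45 + S)*(-77) = (45 + 30)*(-77) = 75*(-77) = -5775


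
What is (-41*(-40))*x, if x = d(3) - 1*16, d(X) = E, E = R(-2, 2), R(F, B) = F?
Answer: -29520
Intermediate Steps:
E = -2
d(X) = -2
x = -18 (x = -2 - 1*16 = -2 - 16 = -18)
(-41*(-40))*x = -41*(-40)*(-18) = 1640*(-18) = -29520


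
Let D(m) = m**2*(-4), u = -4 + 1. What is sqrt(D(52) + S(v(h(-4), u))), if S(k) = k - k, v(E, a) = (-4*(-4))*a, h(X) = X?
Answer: 104*I ≈ 104.0*I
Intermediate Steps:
u = -3
v(E, a) = 16*a
D(m) = -4*m**2
S(k) = 0
sqrt(D(52) + S(v(h(-4), u))) = sqrt(-4*52**2 + 0) = sqrt(-4*2704 + 0) = sqrt(-10816 + 0) = sqrt(-10816) = 104*I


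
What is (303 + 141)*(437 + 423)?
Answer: 381840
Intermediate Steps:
(303 + 141)*(437 + 423) = 444*860 = 381840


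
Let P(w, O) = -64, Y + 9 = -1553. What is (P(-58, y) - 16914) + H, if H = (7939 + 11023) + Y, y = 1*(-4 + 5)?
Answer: 422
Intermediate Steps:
y = 1 (y = 1*1 = 1)
Y = -1562 (Y = -9 - 1553 = -1562)
H = 17400 (H = (7939 + 11023) - 1562 = 18962 - 1562 = 17400)
(P(-58, y) - 16914) + H = (-64 - 16914) + 17400 = -16978 + 17400 = 422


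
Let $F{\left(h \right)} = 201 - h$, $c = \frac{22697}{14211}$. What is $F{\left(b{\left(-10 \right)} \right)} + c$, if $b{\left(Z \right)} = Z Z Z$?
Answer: $\frac{17090108}{14211} \approx 1202.6$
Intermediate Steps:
$c = \frac{22697}{14211}$ ($c = 22697 \cdot \frac{1}{14211} = \frac{22697}{14211} \approx 1.5971$)
$b{\left(Z \right)} = Z^{3}$ ($b{\left(Z \right)} = Z^{2} Z = Z^{3}$)
$F{\left(b{\left(-10 \right)} \right)} + c = \left(201 - \left(-10\right)^{3}\right) + \frac{22697}{14211} = \left(201 - -1000\right) + \frac{22697}{14211} = \left(201 + 1000\right) + \frac{22697}{14211} = 1201 + \frac{22697}{14211} = \frac{17090108}{14211}$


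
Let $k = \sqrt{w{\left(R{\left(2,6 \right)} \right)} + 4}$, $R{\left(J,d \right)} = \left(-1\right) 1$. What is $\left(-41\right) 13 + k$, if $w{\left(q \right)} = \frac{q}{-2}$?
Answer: $-533 + \frac{3 \sqrt{2}}{2} \approx -530.88$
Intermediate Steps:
$R{\left(J,d \right)} = -1$
$w{\left(q \right)} = - \frac{q}{2}$ ($w{\left(q \right)} = q \left(- \frac{1}{2}\right) = - \frac{q}{2}$)
$k = \frac{3 \sqrt{2}}{2}$ ($k = \sqrt{\left(- \frac{1}{2}\right) \left(-1\right) + 4} = \sqrt{\frac{1}{2} + 4} = \sqrt{\frac{9}{2}} = \frac{3 \sqrt{2}}{2} \approx 2.1213$)
$\left(-41\right) 13 + k = \left(-41\right) 13 + \frac{3 \sqrt{2}}{2} = -533 + \frac{3 \sqrt{2}}{2}$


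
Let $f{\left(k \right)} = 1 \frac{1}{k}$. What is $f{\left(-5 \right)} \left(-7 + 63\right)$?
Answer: $- \frac{56}{5} \approx -11.2$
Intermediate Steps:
$f{\left(k \right)} = \frac{1}{k}$
$f{\left(-5 \right)} \left(-7 + 63\right) = \frac{-7 + 63}{-5} = \left(- \frac{1}{5}\right) 56 = - \frac{56}{5}$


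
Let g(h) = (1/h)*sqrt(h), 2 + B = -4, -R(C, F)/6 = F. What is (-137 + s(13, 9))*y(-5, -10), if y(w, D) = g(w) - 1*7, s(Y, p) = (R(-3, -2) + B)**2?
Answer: 707 + 101*I*sqrt(5)/5 ≈ 707.0 + 45.169*I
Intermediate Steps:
R(C, F) = -6*F
B = -6 (B = -2 - 4 = -6)
s(Y, p) = 36 (s(Y, p) = (-6*(-2) - 6)**2 = (12 - 6)**2 = 6**2 = 36)
g(h) = 1/sqrt(h) (g(h) = sqrt(h)/h = 1/sqrt(h))
y(w, D) = -7 + 1/sqrt(w) (y(w, D) = 1/sqrt(w) - 1*7 = 1/sqrt(w) - 7 = -7 + 1/sqrt(w))
(-137 + s(13, 9))*y(-5, -10) = (-137 + 36)*(-7 + 1/sqrt(-5)) = -101*(-7 - I*sqrt(5)/5) = 707 + 101*I*sqrt(5)/5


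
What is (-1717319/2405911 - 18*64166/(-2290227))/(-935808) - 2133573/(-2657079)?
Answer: 135821164809201157413463/169146996218977210912384 ≈ 0.80298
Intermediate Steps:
(-1717319/2405911 - 18*64166/(-2290227))/(-935808) - 2133573/(-2657079) = (-1717319*1/2405911 - 1154988*(-1/2290227))*(-1/935808) - 2133573*(-1/2657079) = (-1717319/2405911 + 384996/763409)*(-1/935808) + 711191/885693 = -384750669115/1836694110599*(-1/935808) + 711191/885693 = 384750669115/1718793042251428992 + 711191/885693 = 135821164809201157413463/169146996218977210912384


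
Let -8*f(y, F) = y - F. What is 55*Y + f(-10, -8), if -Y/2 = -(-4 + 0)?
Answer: -1759/4 ≈ -439.75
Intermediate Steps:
f(y, F) = -y/8 + F/8 (f(y, F) = -(y - F)/8 = -y/8 + F/8)
Y = -8 (Y = -(-2)*(-4 + 0) = -(-2)*(-4) = -2*4 = -8)
55*Y + f(-10, -8) = 55*(-8) + (-⅛*(-10) + (⅛)*(-8)) = -440 + (5/4 - 1) = -440 + ¼ = -1759/4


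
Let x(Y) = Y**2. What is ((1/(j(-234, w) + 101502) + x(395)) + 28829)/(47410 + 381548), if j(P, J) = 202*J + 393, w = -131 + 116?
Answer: 18275590711/42408932670 ≈ 0.43094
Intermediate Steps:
w = -15
j(P, J) = 393 + 202*J
((1/(j(-234, w) + 101502) + x(395)) + 28829)/(47410 + 381548) = ((1/((393 + 202*(-15)) + 101502) + 395**2) + 28829)/(47410 + 381548) = ((1/((393 - 3030) + 101502) + 156025) + 28829)/428958 = ((1/(-2637 + 101502) + 156025) + 28829)*(1/428958) = ((1/98865 + 156025) + 28829)*(1/428958) = (15425411626/98865 + 28829)*(1/428958) = (18275590711/98865)*(1/428958) = 18275590711/42408932670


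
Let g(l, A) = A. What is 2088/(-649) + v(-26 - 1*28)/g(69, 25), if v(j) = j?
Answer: -87246/16225 ≈ -5.3773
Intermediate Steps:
2088/(-649) + v(-26 - 1*28)/g(69, 25) = 2088/(-649) + (-26 - 1*28)/25 = 2088*(-1/649) + (-26 - 28)*(1/25) = -2088/649 - 54*1/25 = -2088/649 - 54/25 = -87246/16225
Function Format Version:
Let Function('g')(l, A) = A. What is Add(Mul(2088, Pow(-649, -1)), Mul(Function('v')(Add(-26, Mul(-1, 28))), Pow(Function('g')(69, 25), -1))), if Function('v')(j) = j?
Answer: Rational(-87246, 16225) ≈ -5.3773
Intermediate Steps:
Add(Mul(2088, Pow(-649, -1)), Mul(Function('v')(Add(-26, Mul(-1, 28))), Pow(Function('g')(69, 25), -1))) = Add(Mul(2088, Pow(-649, -1)), Mul(Add(-26, Mul(-1, 28)), Pow(25, -1))) = Add(Mul(2088, Rational(-1, 649)), Mul(Add(-26, -28), Rational(1, 25))) = Add(Rational(-2088, 649), Mul(-54, Rational(1, 25))) = Add(Rational(-2088, 649), Rational(-54, 25)) = Rational(-87246, 16225)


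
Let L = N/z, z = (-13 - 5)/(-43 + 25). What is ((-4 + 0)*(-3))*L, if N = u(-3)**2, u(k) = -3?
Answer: 108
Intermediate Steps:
z = 1 (z = -18/(-18) = -18*(-1/18) = 1)
N = 9 (N = (-3)**2 = 9)
L = 9 (L = 9/1 = 9*1 = 9)
((-4 + 0)*(-3))*L = ((-4 + 0)*(-3))*9 = -4*(-3)*9 = 12*9 = 108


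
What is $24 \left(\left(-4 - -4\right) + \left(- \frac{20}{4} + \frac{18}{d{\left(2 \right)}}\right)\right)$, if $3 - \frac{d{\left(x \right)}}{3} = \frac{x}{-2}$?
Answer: $-84$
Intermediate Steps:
$d{\left(x \right)} = 9 + \frac{3 x}{2}$ ($d{\left(x \right)} = 9 - 3 \frac{x}{-2} = 9 - 3 x \left(- \frac{1}{2}\right) = 9 - 3 \left(- \frac{x}{2}\right) = 9 + \frac{3 x}{2}$)
$24 \left(\left(-4 - -4\right) + \left(- \frac{20}{4} + \frac{18}{d{\left(2 \right)}}\right)\right) = 24 \left(\left(-4 - -4\right) + \left(- \frac{20}{4} + \frac{18}{9 + \frac{3}{2} \cdot 2}\right)\right) = 24 \left(\left(-4 + 4\right) + \left(\left(-20\right) \frac{1}{4} + \frac{18}{9 + 3}\right)\right) = 24 \left(0 - \left(5 - \frac{18}{12}\right)\right) = 24 \left(0 + \left(-5 + 18 \cdot \frac{1}{12}\right)\right) = 24 \left(0 + \left(-5 + \frac{3}{2}\right)\right) = 24 \left(0 - \frac{7}{2}\right) = 24 \left(- \frac{7}{2}\right) = -84$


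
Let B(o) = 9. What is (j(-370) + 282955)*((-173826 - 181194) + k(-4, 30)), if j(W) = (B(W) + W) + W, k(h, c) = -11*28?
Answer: -100282089472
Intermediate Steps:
k(h, c) = -308
j(W) = 9 + 2*W (j(W) = (9 + W) + W = 9 + 2*W)
(j(-370) + 282955)*((-173826 - 181194) + k(-4, 30)) = ((9 + 2*(-370)) + 282955)*((-173826 - 181194) - 308) = ((9 - 740) + 282955)*(-355020 - 308) = (-731 + 282955)*(-355328) = 282224*(-355328) = -100282089472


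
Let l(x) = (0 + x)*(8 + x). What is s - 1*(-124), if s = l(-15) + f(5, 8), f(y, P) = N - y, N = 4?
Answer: 228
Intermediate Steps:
f(y, P) = 4 - y
l(x) = x*(8 + x)
s = 104 (s = -15*(8 - 15) + (4 - 1*5) = -15*(-7) + (4 - 5) = 105 - 1 = 104)
s - 1*(-124) = 104 - 1*(-124) = 104 + 124 = 228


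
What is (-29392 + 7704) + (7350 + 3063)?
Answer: -11275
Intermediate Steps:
(-29392 + 7704) + (7350 + 3063) = -21688 + 10413 = -11275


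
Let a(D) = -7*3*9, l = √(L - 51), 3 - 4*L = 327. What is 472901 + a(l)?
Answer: 472712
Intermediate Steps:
L = -81 (L = ¾ - ¼*327 = ¾ - 327/4 = -81)
l = 2*I*√33 (l = √(-81 - 51) = √(-132) = 2*I*√33 ≈ 11.489*I)
a(D) = -189 (a(D) = -21*9 = -189)
472901 + a(l) = 472901 - 189 = 472712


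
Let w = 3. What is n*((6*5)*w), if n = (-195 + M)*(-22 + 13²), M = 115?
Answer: -1058400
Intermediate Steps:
n = -11760 (n = (-195 + 115)*(-22 + 13²) = -80*(-22 + 169) = -80*147 = -11760)
n*((6*5)*w) = -11760*6*5*3 = -352800*3 = -11760*90 = -1058400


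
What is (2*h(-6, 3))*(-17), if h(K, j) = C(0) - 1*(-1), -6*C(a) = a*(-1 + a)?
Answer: -34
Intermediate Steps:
C(a) = -a*(-1 + a)/6
h(K, j) = 1 (h(K, j) = (1/6)*0*(1 - 1*0) - 1*(-1) = (1/6)*0*(1 + 0) + 1 = (1/6)*0*1 + 1 = 0 + 1 = 1)
(2*h(-6, 3))*(-17) = (2*1)*(-17) = 2*(-17) = -34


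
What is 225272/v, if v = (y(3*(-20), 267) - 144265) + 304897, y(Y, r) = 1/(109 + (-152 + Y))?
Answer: 23203016/16545095 ≈ 1.4024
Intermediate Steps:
y(Y, r) = 1/(-43 + Y)
v = 16545095/103 (v = (1/(-43 + 3*(-20)) - 144265) + 304897 = (1/(-43 - 60) - 144265) + 304897 = (1/(-103) - 144265) + 304897 = (-1/103 - 144265) + 304897 = -14859296/103 + 304897 = 16545095/103 ≈ 1.6063e+5)
225272/v = 225272/(16545095/103) = 225272*(103/16545095) = 23203016/16545095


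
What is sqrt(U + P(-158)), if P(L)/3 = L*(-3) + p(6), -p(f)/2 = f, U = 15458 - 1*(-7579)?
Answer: sqrt(24423) ≈ 156.28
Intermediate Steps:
U = 23037 (U = 15458 + 7579 = 23037)
p(f) = -2*f
P(L) = -36 - 9*L (P(L) = 3*(L*(-3) - 2*6) = 3*(-3*L - 12) = 3*(-12 - 3*L) = -36 - 9*L)
sqrt(U + P(-158)) = sqrt(23037 + (-36 - 9*(-158))) = sqrt(23037 + (-36 + 1422)) = sqrt(23037 + 1386) = sqrt(24423)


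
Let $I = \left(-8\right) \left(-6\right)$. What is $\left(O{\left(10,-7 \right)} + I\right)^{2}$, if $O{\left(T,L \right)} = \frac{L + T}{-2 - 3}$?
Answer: $\frac{56169}{25} \approx 2246.8$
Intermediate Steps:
$I = 48$
$O{\left(T,L \right)} = - \frac{L}{5} - \frac{T}{5}$ ($O{\left(T,L \right)} = \frac{L + T}{-5} = \left(L + T\right) \left(- \frac{1}{5}\right) = - \frac{L}{5} - \frac{T}{5}$)
$\left(O{\left(10,-7 \right)} + I\right)^{2} = \left(\left(\left(- \frac{1}{5}\right) \left(-7\right) - 2\right) + 48\right)^{2} = \left(\left(\frac{7}{5} - 2\right) + 48\right)^{2} = \left(- \frac{3}{5} + 48\right)^{2} = \left(\frac{237}{5}\right)^{2} = \frac{56169}{25}$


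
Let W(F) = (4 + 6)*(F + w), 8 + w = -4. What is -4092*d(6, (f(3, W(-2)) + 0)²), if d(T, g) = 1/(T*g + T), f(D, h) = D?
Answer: -341/5 ≈ -68.200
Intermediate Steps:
w = -12 (w = -8 - 4 = -12)
W(F) = -120 + 10*F (W(F) = (4 + 6)*(F - 12) = 10*(-12 + F) = -120 + 10*F)
d(T, g) = 1/(T + T*g)
-4092*d(6, (f(3, W(-2)) + 0)²) = -4092/(6*(1 + (3 + 0)²)) = -682/(1 + 3²) = -682/(1 + 9) = -682/10 = -4092*1/60 = -341/5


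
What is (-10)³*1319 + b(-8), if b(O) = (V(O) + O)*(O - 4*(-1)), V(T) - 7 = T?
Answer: -1318964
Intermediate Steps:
V(T) = 7 + T
b(O) = (4 + O)*(7 + 2*O) (b(O) = ((7 + O) + O)*(O - 4*(-1)) = (7 + 2*O)*(O + 4) = (7 + 2*O)*(4 + O) = (4 + O)*(7 + 2*O))
(-10)³*1319 + b(-8) = (-10)³*1319 + (28 + 2*(-8)² + 15*(-8)) = -1000*1319 + (28 + 2*64 - 120) = -1319000 + (28 + 128 - 120) = -1319000 + 36 = -1318964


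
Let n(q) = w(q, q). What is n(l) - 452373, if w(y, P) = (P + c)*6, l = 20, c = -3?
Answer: -452271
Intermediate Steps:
w(y, P) = -18 + 6*P (w(y, P) = (P - 3)*6 = (-3 + P)*6 = -18 + 6*P)
n(q) = -18 + 6*q
n(l) - 452373 = (-18 + 6*20) - 452373 = (-18 + 120) - 452373 = 102 - 452373 = -452271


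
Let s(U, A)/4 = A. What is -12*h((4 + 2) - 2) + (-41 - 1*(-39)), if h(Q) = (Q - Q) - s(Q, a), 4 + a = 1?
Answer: -146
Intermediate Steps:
a = -3 (a = -4 + 1 = -3)
s(U, A) = 4*A
h(Q) = 12 (h(Q) = (Q - Q) - 4*(-3) = 0 - 1*(-12) = 0 + 12 = 12)
-12*h((4 + 2) - 2) + (-41 - 1*(-39)) = -12*12 + (-41 - 1*(-39)) = -144 + (-41 + 39) = -144 - 2 = -146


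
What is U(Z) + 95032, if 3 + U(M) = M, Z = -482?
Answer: 94547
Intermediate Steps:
U(M) = -3 + M
U(Z) + 95032 = (-3 - 482) + 95032 = -485 + 95032 = 94547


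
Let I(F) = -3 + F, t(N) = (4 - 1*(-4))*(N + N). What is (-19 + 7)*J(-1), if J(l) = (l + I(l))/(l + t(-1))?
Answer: -60/17 ≈ -3.5294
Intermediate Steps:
t(N) = 16*N (t(N) = (4 + 4)*(2*N) = 8*(2*N) = 16*N)
J(l) = (-3 + 2*l)/(-16 + l) (J(l) = (l + (-3 + l))/(l + 16*(-1)) = (-3 + 2*l)/(l - 16) = (-3 + 2*l)/(-16 + l))
(-19 + 7)*J(-1) = (-19 + 7)*((-3 + 2*(-1))/(-16 - 1)) = -12*(-3 - 2)/(-17) = -(-12)*(-5)/17 = -12*5/17 = -60/17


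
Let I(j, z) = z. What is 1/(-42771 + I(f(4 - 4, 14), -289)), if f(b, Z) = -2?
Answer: -1/43060 ≈ -2.3223e-5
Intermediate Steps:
1/(-42771 + I(f(4 - 4, 14), -289)) = 1/(-42771 - 289) = 1/(-43060) = -1/43060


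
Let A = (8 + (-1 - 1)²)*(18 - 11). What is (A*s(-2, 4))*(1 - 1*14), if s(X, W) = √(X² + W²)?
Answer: -2184*√5 ≈ -4883.6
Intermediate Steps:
A = 84 (A = (8 + (-2)²)*7 = (8 + 4)*7 = 12*7 = 84)
s(X, W) = √(W² + X²)
(A*s(-2, 4))*(1 - 1*14) = (84*√(4² + (-2)²))*(1 - 1*14) = (84*√(16 + 4))*(1 - 14) = (84*√20)*(-13) = (84*(2*√5))*(-13) = (168*√5)*(-13) = -2184*√5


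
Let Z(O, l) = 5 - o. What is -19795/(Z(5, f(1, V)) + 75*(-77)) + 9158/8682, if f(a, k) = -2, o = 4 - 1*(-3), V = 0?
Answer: 112382978/25077957 ≈ 4.4813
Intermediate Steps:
o = 7 (o = 4 + 3 = 7)
Z(O, l) = -2 (Z(O, l) = 5 - 1*7 = 5 - 7 = -2)
-19795/(Z(5, f(1, V)) + 75*(-77)) + 9158/8682 = -19795/(-2 + 75*(-77)) + 9158/8682 = -19795/(-2 - 5775) + 9158*(1/8682) = -19795/(-5777) + 4579/4341 = -19795*(-1/5777) + 4579/4341 = 19795/5777 + 4579/4341 = 112382978/25077957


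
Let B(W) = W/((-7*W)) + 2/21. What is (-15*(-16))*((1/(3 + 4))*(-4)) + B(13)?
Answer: -2881/21 ≈ -137.19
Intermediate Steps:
B(W) = -1/21 (B(W) = W*(-1/(7*W)) + 2*(1/21) = -⅐ + 2/21 = -1/21)
(-15*(-16))*((1/(3 + 4))*(-4)) + B(13) = (-15*(-16))*((1/(3 + 4))*(-4)) - 1/21 = 240*((1/7)*(-4)) - 1/21 = 240*(((⅐)*1)*(-4)) - 1/21 = 240*((⅐)*(-4)) - 1/21 = 240*(-4/7) - 1/21 = -960/7 - 1/21 = -2881/21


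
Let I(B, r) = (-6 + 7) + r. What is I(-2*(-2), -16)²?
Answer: 225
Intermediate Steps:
I(B, r) = 1 + r
I(-2*(-2), -16)² = (1 - 16)² = (-15)² = 225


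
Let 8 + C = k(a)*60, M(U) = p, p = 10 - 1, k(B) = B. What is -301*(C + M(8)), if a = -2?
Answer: 35819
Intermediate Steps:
p = 9
M(U) = 9
C = -128 (C = -8 - 2*60 = -8 - 120 = -128)
-301*(C + M(8)) = -301*(-128 + 9) = -301*(-119) = 35819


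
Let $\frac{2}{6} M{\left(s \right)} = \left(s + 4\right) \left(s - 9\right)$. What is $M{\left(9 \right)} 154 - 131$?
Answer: $-131$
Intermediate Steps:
$M{\left(s \right)} = 3 \left(-9 + s\right) \left(4 + s\right)$ ($M{\left(s \right)} = 3 \left(s + 4\right) \left(s - 9\right) = 3 \left(4 + s\right) \left(-9 + s\right) = 3 \left(-9 + s\right) \left(4 + s\right)$)
$M{\left(9 \right)} 154 - 131 = \left(-108 - 135 + 3 \cdot 9^{2}\right) 154 - 131 = \left(-108 - 135 + 3 \cdot 81\right) 154 - 131 = \left(-108 - 135 + 243\right) 154 - 131 = 0 \cdot 154 - 131 = 0 - 131 = -131$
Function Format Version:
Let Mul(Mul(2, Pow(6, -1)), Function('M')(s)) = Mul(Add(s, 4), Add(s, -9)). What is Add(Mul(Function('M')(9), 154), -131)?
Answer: -131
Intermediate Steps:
Function('M')(s) = Mul(3, Add(-9, s), Add(4, s)) (Function('M')(s) = Mul(3, Mul(Add(s, 4), Add(s, -9))) = Mul(3, Mul(Add(4, s), Add(-9, s))) = Mul(3, Mul(Add(-9, s), Add(4, s))) = Mul(3, Add(-9, s), Add(4, s)))
Add(Mul(Function('M')(9), 154), -131) = Add(Mul(Add(-108, Mul(-15, 9), Mul(3, Pow(9, 2))), 154), -131) = Add(Mul(Add(-108, -135, Mul(3, 81)), 154), -131) = Add(Mul(Add(-108, -135, 243), 154), -131) = Add(Mul(0, 154), -131) = Add(0, -131) = -131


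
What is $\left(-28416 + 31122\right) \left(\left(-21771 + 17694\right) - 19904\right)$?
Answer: $-64892586$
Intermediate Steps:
$\left(-28416 + 31122\right) \left(\left(-21771 + 17694\right) - 19904\right) = 2706 \left(-4077 - 19904\right) = 2706 \left(-23981\right) = -64892586$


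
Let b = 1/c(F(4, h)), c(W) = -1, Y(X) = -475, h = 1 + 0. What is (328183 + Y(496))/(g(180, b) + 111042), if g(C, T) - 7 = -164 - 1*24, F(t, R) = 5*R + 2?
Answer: 327708/110861 ≈ 2.9560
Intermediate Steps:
h = 1
F(t, R) = 2 + 5*R
b = -1 (b = 1/(-1) = -1)
g(C, T) = -181 (g(C, T) = 7 + (-164 - 1*24) = 7 + (-164 - 24) = 7 - 188 = -181)
(328183 + Y(496))/(g(180, b) + 111042) = (328183 - 475)/(-181 + 111042) = 327708/110861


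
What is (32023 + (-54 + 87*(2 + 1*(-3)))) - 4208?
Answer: 27674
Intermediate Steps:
(32023 + (-54 + 87*(2 + 1*(-3)))) - 4208 = (32023 + (-54 + 87*(2 - 3))) - 4208 = (32023 + (-54 + 87*(-1))) - 4208 = (32023 + (-54 - 87)) - 4208 = (32023 - 141) - 4208 = 31882 - 4208 = 27674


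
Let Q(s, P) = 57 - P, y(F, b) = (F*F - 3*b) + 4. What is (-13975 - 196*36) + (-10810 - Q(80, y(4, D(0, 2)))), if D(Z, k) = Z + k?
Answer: -31884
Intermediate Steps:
y(F, b) = 4 + F² - 3*b (y(F, b) = (F² - 3*b) + 4 = 4 + F² - 3*b)
(-13975 - 196*36) + (-10810 - Q(80, y(4, D(0, 2)))) = (-13975 - 196*36) + (-10810 - (57 - (4 + 4² - 3*(0 + 2)))) = (-13975 - 7056) + (-10810 - (57 - (4 + 16 - 3*2))) = -21031 + (-10810 - (57 - (4 + 16 - 6))) = -21031 + (-10810 - (57 - 1*14)) = -21031 + (-10810 - (57 - 14)) = -21031 + (-10810 - 1*43) = -21031 + (-10810 - 43) = -21031 - 10853 = -31884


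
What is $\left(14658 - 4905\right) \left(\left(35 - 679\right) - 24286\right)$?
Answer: $-243142290$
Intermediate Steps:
$\left(14658 - 4905\right) \left(\left(35 - 679\right) - 24286\right) = 9753 \left(\left(35 - 679\right) - 24286\right) = 9753 \left(-644 - 24286\right) = 9753 \left(-24930\right) = -243142290$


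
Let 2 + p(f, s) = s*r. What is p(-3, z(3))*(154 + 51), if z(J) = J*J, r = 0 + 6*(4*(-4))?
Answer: -177530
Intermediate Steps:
r = -96 (r = 0 + 6*(-16) = 0 - 96 = -96)
z(J) = J**2
p(f, s) = -2 - 96*s (p(f, s) = -2 + s*(-96) = -2 - 96*s)
p(-3, z(3))*(154 + 51) = (-2 - 96*3**2)*(154 + 51) = (-2 - 96*9)*205 = (-2 - 864)*205 = -866*205 = -177530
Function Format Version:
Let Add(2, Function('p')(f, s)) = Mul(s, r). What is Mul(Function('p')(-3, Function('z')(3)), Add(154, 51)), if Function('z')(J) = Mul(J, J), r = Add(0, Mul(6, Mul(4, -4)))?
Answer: -177530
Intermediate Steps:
r = -96 (r = Add(0, Mul(6, -16)) = Add(0, -96) = -96)
Function('z')(J) = Pow(J, 2)
Function('p')(f, s) = Add(-2, Mul(-96, s)) (Function('p')(f, s) = Add(-2, Mul(s, -96)) = Add(-2, Mul(-96, s)))
Mul(Function('p')(-3, Function('z')(3)), Add(154, 51)) = Mul(Add(-2, Mul(-96, Pow(3, 2))), Add(154, 51)) = Mul(Add(-2, Mul(-96, 9)), 205) = Mul(Add(-2, -864), 205) = Mul(-866, 205) = -177530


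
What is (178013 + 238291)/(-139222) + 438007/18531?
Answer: 26632840565/1289961441 ≈ 20.646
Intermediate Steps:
(178013 + 238291)/(-139222) + 438007/18531 = 416304*(-1/139222) + 438007*(1/18531) = -208152/69611 + 438007/18531 = 26632840565/1289961441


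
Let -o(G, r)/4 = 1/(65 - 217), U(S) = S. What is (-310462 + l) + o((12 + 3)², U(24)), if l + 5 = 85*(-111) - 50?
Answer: -12158175/38 ≈ -3.1995e+5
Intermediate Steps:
l = -9490 (l = -5 + (85*(-111) - 50) = -5 + (-9435 - 50) = -5 - 9485 = -9490)
o(G, r) = 1/38 (o(G, r) = -4/(65 - 217) = -4/(-152) = -4*(-1/152) = 1/38)
(-310462 + l) + o((12 + 3)², U(24)) = (-310462 - 9490) + 1/38 = -319952 + 1/38 = -12158175/38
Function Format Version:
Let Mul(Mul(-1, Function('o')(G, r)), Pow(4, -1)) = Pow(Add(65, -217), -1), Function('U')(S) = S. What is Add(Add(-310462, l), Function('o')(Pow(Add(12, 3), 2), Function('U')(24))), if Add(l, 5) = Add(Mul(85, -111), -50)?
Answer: Rational(-12158175, 38) ≈ -3.1995e+5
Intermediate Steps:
l = -9490 (l = Add(-5, Add(Mul(85, -111), -50)) = Add(-5, Add(-9435, -50)) = Add(-5, -9485) = -9490)
Function('o')(G, r) = Rational(1, 38) (Function('o')(G, r) = Mul(-4, Pow(Add(65, -217), -1)) = Mul(-4, Pow(-152, -1)) = Mul(-4, Rational(-1, 152)) = Rational(1, 38))
Add(Add(-310462, l), Function('o')(Pow(Add(12, 3), 2), Function('U')(24))) = Add(Add(-310462, -9490), Rational(1, 38)) = Add(-319952, Rational(1, 38)) = Rational(-12158175, 38)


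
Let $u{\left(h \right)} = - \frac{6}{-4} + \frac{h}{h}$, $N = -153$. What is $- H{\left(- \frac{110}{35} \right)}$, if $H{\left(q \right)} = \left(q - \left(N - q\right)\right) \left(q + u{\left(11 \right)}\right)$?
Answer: $\frac{9243}{98} \approx 94.316$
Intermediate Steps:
$u{\left(h \right)} = \frac{5}{2}$ ($u{\left(h \right)} = \left(-6\right) \left(- \frac{1}{4}\right) + 1 = \frac{3}{2} + 1 = \frac{5}{2}$)
$H{\left(q \right)} = \left(153 + 2 q\right) \left(\frac{5}{2} + q\right)$ ($H{\left(q \right)} = \left(q + \left(q - -153\right)\right) \left(q + \frac{5}{2}\right) = \left(q + \left(q + 153\right)\right) \left(\frac{5}{2} + q\right) = \left(q + \left(153 + q\right)\right) \left(\frac{5}{2} + q\right) = \left(153 + 2 q\right) \left(\frac{5}{2} + q\right)$)
$- H{\left(- \frac{110}{35} \right)} = - (\frac{765}{2} + 2 \left(- \frac{110}{35}\right)^{2} + 158 \left(- \frac{110}{35}\right)) = - (\frac{765}{2} + 2 \left(\left(-110\right) \frac{1}{35}\right)^{2} + 158 \left(\left(-110\right) \frac{1}{35}\right)) = - (\frac{765}{2} + 2 \left(- \frac{22}{7}\right)^{2} + 158 \left(- \frac{22}{7}\right)) = - (\frac{765}{2} + 2 \cdot \frac{484}{49} - \frac{3476}{7}) = - (\frac{765}{2} + \frac{968}{49} - \frac{3476}{7}) = \left(-1\right) \left(- \frac{9243}{98}\right) = \frac{9243}{98}$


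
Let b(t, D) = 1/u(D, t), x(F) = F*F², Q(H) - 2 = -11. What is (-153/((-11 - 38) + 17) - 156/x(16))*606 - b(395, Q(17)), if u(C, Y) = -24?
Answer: 4415077/1536 ≈ 2874.4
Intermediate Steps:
Q(H) = -9 (Q(H) = 2 - 11 = -9)
x(F) = F³
b(t, D) = -1/24 (b(t, D) = 1/(-24) = -1/24)
(-153/((-11 - 38) + 17) - 156/x(16))*606 - b(395, Q(17)) = (-153/((-11 - 38) + 17) - 156/(16³))*606 - 1*(-1/24) = (-153/(-49 + 17) - 156/4096)*606 + 1/24 = (-153/(-32) - 156*1/4096)*606 + 1/24 = (-153*(-1/32) - 39/1024)*606 + 1/24 = (153/32 - 39/1024)*606 + 1/24 = (4857/1024)*606 + 1/24 = 1471671/512 + 1/24 = 4415077/1536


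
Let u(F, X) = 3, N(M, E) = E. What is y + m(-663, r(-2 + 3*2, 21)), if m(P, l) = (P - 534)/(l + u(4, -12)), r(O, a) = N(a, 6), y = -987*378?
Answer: -373219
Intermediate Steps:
y = -373086
r(O, a) = 6
m(P, l) = (-534 + P)/(3 + l) (m(P, l) = (P - 534)/(l + 3) = (-534 + P)/(3 + l))
y + m(-663, r(-2 + 3*2, 21)) = -373086 + (-534 - 663)/(3 + 6) = -373086 - 1197/9 = -373086 + (⅑)*(-1197) = -373086 - 133 = -373219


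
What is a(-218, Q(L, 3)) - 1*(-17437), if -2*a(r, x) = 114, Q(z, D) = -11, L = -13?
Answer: 17380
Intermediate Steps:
a(r, x) = -57 (a(r, x) = -½*114 = -57)
a(-218, Q(L, 3)) - 1*(-17437) = -57 - 1*(-17437) = -57 + 17437 = 17380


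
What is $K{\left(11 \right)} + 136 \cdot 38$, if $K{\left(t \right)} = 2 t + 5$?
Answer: $5195$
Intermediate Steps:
$K{\left(t \right)} = 5 + 2 t$
$K{\left(11 \right)} + 136 \cdot 38 = \left(5 + 2 \cdot 11\right) + 136 \cdot 38 = \left(5 + 22\right) + 5168 = 27 + 5168 = 5195$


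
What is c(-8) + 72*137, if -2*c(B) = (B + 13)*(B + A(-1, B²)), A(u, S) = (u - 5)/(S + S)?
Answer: 1265167/128 ≈ 9884.1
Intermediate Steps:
A(u, S) = (-5 + u)/(2*S) (A(u, S) = (-5 + u)/((2*S)) = (-5 + u)*(1/(2*S)) = (-5 + u)/(2*S))
c(B) = -(13 + B)*(B - 3/B²)/2 (c(B) = -(B + 13)*(B + (-5 - 1)/(2*(B²)))/2 = -(13 + B)*(B + (½)*(-6)/B²)/2 = -(13 + B)*(B - 3/B²)/2)
c(-8) + 72*137 = (½)*(39 + 3*(-8) - 1*(-8)³*(13 - 8))/(-8)² + 72*137 = (½)*(1/64)*(39 - 24 - 1*(-512)*5) + 9864 = (½)*(1/64)*(39 - 24 + 2560) + 9864 = (½)*(1/64)*2575 + 9864 = 2575/128 + 9864 = 1265167/128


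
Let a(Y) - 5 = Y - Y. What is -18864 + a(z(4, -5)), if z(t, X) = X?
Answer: -18859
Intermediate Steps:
a(Y) = 5 (a(Y) = 5 + (Y - Y) = 5 + 0 = 5)
-18864 + a(z(4, -5)) = -18864 + 5 = -18859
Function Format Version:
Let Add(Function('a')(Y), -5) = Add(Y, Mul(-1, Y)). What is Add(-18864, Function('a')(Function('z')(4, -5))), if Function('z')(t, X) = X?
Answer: -18859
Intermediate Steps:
Function('a')(Y) = 5 (Function('a')(Y) = Add(5, Add(Y, Mul(-1, Y))) = Add(5, 0) = 5)
Add(-18864, Function('a')(Function('z')(4, -5))) = Add(-18864, 5) = -18859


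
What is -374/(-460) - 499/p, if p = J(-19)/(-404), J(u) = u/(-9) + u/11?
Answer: 2295174013/4370 ≈ 5.2521e+5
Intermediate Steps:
J(u) = -2*u/99 (J(u) = u*(-⅑) + u*(1/11) = -u/9 + u/11 = -2*u/99)
p = -19/19998 (p = -2/99*(-19)/(-404) = (38/99)*(-1/404) = -19/19998 ≈ -0.00095010)
-374/(-460) - 499/p = -374/(-460) - 499/(-19/19998) = -374*(-1/460) - 499*(-19998/19) = 187/230 + 9979002/19 = 2295174013/4370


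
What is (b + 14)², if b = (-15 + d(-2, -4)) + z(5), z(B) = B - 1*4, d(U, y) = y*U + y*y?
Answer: 576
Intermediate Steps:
d(U, y) = y² + U*y (d(U, y) = U*y + y² = y² + U*y)
z(B) = -4 + B (z(B) = B - 4 = -4 + B)
b = 10 (b = (-15 - 4*(-2 - 4)) + (-4 + 5) = (-15 - 4*(-6)) + 1 = (-15 + 24) + 1 = 9 + 1 = 10)
(b + 14)² = (10 + 14)² = 24² = 576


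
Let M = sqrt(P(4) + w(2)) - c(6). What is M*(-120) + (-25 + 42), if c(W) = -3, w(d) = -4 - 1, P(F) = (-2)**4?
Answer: -343 - 120*sqrt(11) ≈ -741.00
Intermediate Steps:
P(F) = 16
w(d) = -5
M = 3 + sqrt(11) (M = sqrt(16 - 5) - 1*(-3) = sqrt(11) + 3 = 3 + sqrt(11) ≈ 6.3166)
M*(-120) + (-25 + 42) = (3 + sqrt(11))*(-120) + (-25 + 42) = (-360 - 120*sqrt(11)) + 17 = -343 - 120*sqrt(11)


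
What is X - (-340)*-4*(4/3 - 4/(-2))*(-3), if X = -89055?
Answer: -75455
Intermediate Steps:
X - (-340)*-4*(4/3 - 4/(-2))*(-3) = -89055 - (-340)*-4*(4/3 - 4/(-2))*(-3) = -89055 - (-340)*-4*(4*(⅓) - 4*(-½))*(-3) = -89055 - (-340)*-4*(4/3 + 2)*(-3) = -89055 - (-340)*-4*10/3*(-3) = -89055 - (-340)*(-40/3*(-3)) = -89055 - (-340)*40 = -89055 - 1*(-13600) = -89055 + 13600 = -75455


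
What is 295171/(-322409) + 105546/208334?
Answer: -1961798200/4797768329 ≈ -0.40890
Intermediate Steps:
295171/(-322409) + 105546/208334 = 295171*(-1/322409) + 105546*(1/208334) = -295171/322409 + 7539/14881 = -1961798200/4797768329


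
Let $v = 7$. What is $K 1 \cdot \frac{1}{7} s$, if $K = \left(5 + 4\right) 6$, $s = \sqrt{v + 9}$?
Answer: $\frac{216}{7} \approx 30.857$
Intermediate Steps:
$s = 4$ ($s = \sqrt{7 + 9} = \sqrt{16} = 4$)
$K = 54$ ($K = 9 \cdot 6 = 54$)
$K 1 \cdot \frac{1}{7} s = 54 \cdot 1 \cdot \frac{1}{7} \cdot 4 = 54 \cdot \frac{1}{7} \cdot 4 = \frac{54}{7} \cdot 4 = \frac{216}{7}$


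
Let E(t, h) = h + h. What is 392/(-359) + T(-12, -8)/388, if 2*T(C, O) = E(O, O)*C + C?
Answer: -59893/69646 ≈ -0.85996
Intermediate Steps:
E(t, h) = 2*h
T(C, O) = C/2 + C*O (T(C, O) = ((2*O)*C + C)/2 = (2*C*O + C)/2 = (C + 2*C*O)/2 = C/2 + C*O)
392/(-359) + T(-12, -8)/388 = 392/(-359) - 12*(½ - 8)/388 = 392*(-1/359) - 12*(-15/2)*(1/388) = -392/359 + 90*(1/388) = -392/359 + 45/194 = -59893/69646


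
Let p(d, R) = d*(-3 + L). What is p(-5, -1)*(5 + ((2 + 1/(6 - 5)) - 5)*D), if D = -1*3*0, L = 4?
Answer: -25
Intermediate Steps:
D = 0 (D = -3*0 = 0)
p(d, R) = d (p(d, R) = d*(-3 + 4) = d*1 = d)
p(-5, -1)*(5 + ((2 + 1/(6 - 5)) - 5)*D) = -5*(5 + ((2 + 1/(6 - 5)) - 5)*0) = -5*(5 + ((2 + 1/1) - 5)*0) = -5*(5 + ((2 + 1) - 5)*0) = -5*(5 + (3 - 5)*0) = -5*(5 - 2*0) = -5*(5 + 0) = -5*5 = -25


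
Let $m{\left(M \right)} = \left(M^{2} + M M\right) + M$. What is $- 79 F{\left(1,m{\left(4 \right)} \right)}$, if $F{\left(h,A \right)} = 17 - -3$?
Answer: $-1580$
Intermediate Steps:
$m{\left(M \right)} = M + 2 M^{2}$ ($m{\left(M \right)} = \left(M^{2} + M^{2}\right) + M = 2 M^{2} + M = M + 2 M^{2}$)
$F{\left(h,A \right)} = 20$ ($F{\left(h,A \right)} = 17 + 3 = 20$)
$- 79 F{\left(1,m{\left(4 \right)} \right)} = \left(-79\right) 20 = -1580$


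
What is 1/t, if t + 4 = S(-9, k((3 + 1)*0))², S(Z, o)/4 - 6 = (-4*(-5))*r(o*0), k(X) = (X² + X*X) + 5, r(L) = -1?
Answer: 1/3132 ≈ 0.00031928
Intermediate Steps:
k(X) = 5 + 2*X² (k(X) = (X² + X²) + 5 = 2*X² + 5 = 5 + 2*X²)
S(Z, o) = -56 (S(Z, o) = 24 + 4*(-4*(-5)*(-1)) = 24 + 4*(20*(-1)) = 24 + 4*(-20) = 24 - 80 = -56)
t = 3132 (t = -4 + (-56)² = -4 + 3136 = 3132)
1/t = 1/3132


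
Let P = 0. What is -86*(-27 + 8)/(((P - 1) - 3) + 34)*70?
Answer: 11438/3 ≈ 3812.7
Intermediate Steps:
-86*(-27 + 8)/(((P - 1) - 3) + 34)*70 = -86*(-27 + 8)/(((0 - 1) - 3) + 34)*70 = -(-1634)/((-1 - 3) + 34)*70 = -(-1634)/(-4 + 34)*70 = -(-1634)/30*70 = -86*(-19/30)*70 = (817/15)*70 = 11438/3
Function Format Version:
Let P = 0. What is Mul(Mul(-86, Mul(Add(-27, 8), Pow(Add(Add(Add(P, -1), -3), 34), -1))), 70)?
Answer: Rational(11438, 3) ≈ 3812.7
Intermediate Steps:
Mul(Mul(-86, Mul(Add(-27, 8), Pow(Add(Add(Add(P, -1), -3), 34), -1))), 70) = Mul(Mul(-86, Mul(Add(-27, 8), Pow(Add(Add(Add(0, -1), -3), 34), -1))), 70) = Mul(Mul(-86, Mul(-19, Pow(Add(Add(-1, -3), 34), -1))), 70) = Mul(Mul(-86, Mul(-19, Pow(Add(-4, 34), -1))), 70) = Mul(Mul(-86, Mul(-19, Pow(30, -1))), 70) = Mul(Mul(-86, Mul(-19, Rational(1, 30))), 70) = Mul(Mul(-86, Rational(-19, 30)), 70) = Mul(Rational(817, 15), 70) = Rational(11438, 3)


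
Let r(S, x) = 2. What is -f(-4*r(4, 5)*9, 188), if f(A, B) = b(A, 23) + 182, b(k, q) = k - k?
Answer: -182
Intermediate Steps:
b(k, q) = 0
f(A, B) = 182 (f(A, B) = 0 + 182 = 182)
-f(-4*r(4, 5)*9, 188) = -1*182 = -182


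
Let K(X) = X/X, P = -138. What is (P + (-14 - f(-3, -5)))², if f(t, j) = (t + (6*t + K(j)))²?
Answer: 304704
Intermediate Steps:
K(X) = 1
f(t, j) = (1 + 7*t)² (f(t, j) = (t + (6*t + 1))² = (t + (1 + 6*t))² = (1 + 7*t)²)
(P + (-14 - f(-3, -5)))² = (-138 + (-14 - (1 + 7*(-3))²))² = (-138 + (-14 - (1 - 21)²))² = (-138 + (-14 - 1*(-20)²))² = (-138 + (-14 - 1*400))² = (-138 + (-14 - 400))² = (-138 - 414)² = (-552)² = 304704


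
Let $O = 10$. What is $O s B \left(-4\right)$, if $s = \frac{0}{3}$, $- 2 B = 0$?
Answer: $0$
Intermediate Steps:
$B = 0$ ($B = \left(- \frac{1}{2}\right) 0 = 0$)
$s = 0$ ($s = 0 \cdot \frac{1}{3} = 0$)
$O s B \left(-4\right) = 10 \cdot 0 \cdot 0 \left(-4\right) = 10 \cdot 0 \left(-4\right) = 0 \left(-4\right) = 0$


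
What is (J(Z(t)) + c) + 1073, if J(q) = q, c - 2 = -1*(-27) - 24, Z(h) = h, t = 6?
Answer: 1084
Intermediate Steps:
c = 5 (c = 2 + (-1*(-27) - 24) = 2 + (27 - 24) = 2 + 3 = 5)
(J(Z(t)) + c) + 1073 = (6 + 5) + 1073 = 11 + 1073 = 1084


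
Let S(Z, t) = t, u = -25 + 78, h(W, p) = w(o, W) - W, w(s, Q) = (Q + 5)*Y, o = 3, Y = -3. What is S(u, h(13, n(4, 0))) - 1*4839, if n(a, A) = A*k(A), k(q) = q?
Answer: -4906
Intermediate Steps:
w(s, Q) = -15 - 3*Q (w(s, Q) = (Q + 5)*(-3) = (5 + Q)*(-3) = -15 - 3*Q)
n(a, A) = A**2 (n(a, A) = A*A = A**2)
h(W, p) = -15 - 4*W (h(W, p) = (-15 - 3*W) - W = -15 - 4*W)
u = 53
S(u, h(13, n(4, 0))) - 1*4839 = (-15 - 4*13) - 1*4839 = (-15 - 52) - 4839 = -67 - 4839 = -4906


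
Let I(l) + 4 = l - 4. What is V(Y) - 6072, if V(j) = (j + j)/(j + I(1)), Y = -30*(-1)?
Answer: -139596/23 ≈ -6069.4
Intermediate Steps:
Y = 30
I(l) = -8 + l (I(l) = -4 + (l - 4) = -4 + (-4 + l) = -8 + l)
V(j) = 2*j/(-7 + j) (V(j) = (j + j)/(j + (-8 + 1)) = (2*j)/(j - 7) = (2*j)/(-7 + j) = 2*j/(-7 + j))
V(Y) - 6072 = 2*30/(-7 + 30) - 6072 = 2*30/23 - 6072 = 2*30*(1/23) - 6072 = 60/23 - 6072 = -139596/23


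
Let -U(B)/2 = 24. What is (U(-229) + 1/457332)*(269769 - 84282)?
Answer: -1357266189115/152444 ≈ -8.9034e+6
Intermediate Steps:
U(B) = -48 (U(B) = -2*24 = -48)
(U(-229) + 1/457332)*(269769 - 84282) = (-48 + 1/457332)*(269769 - 84282) = (-48 + 1/457332)*185487 = -21951935/457332*185487 = -1357266189115/152444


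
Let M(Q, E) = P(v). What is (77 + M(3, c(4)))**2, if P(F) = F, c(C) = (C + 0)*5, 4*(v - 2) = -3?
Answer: 97969/16 ≈ 6123.1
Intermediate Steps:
v = 5/4 (v = 2 + (1/4)*(-3) = 2 - 3/4 = 5/4 ≈ 1.2500)
c(C) = 5*C (c(C) = C*5 = 5*C)
M(Q, E) = 5/4
(77 + M(3, c(4)))**2 = (77 + 5/4)**2 = (313/4)**2 = 97969/16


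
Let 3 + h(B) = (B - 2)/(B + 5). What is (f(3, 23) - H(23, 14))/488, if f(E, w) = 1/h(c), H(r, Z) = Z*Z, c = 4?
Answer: -4909/12200 ≈ -0.40238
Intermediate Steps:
h(B) = -3 + (-2 + B)/(5 + B) (h(B) = -3 + (B - 2)/(B + 5) = -3 + (-2 + B)/(5 + B))
H(r, Z) = Z²
f(E, w) = -9/25 (f(E, w) = 1/((-17 - 2*4)/(5 + 4)) = 1/((-17 - 8)/9) = 1/((⅑)*(-25)) = 1/(-25/9) = -9/25)
(f(3, 23) - H(23, 14))/488 = (-9/25 - 1*14²)/488 = (-9/25 - 1*196)*(1/488) = (-9/25 - 196)*(1/488) = -4909/25*1/488 = -4909/12200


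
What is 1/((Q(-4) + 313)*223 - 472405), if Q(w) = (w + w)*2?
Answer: -1/406174 ≈ -2.4620e-6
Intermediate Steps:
Q(w) = 4*w (Q(w) = (2*w)*2 = 4*w)
1/((Q(-4) + 313)*223 - 472405) = 1/((4*(-4) + 313)*223 - 472405) = 1/((-16 + 313)*223 - 472405) = 1/(297*223 - 472405) = 1/(66231 - 472405) = 1/(-406174) = -1/406174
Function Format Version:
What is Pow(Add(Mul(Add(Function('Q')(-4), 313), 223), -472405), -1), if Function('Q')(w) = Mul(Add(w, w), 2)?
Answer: Rational(-1, 406174) ≈ -2.4620e-6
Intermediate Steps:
Function('Q')(w) = Mul(4, w) (Function('Q')(w) = Mul(Mul(2, w), 2) = Mul(4, w))
Pow(Add(Mul(Add(Function('Q')(-4), 313), 223), -472405), -1) = Pow(Add(Mul(Add(Mul(4, -4), 313), 223), -472405), -1) = Pow(Add(Mul(Add(-16, 313), 223), -472405), -1) = Pow(Add(Mul(297, 223), -472405), -1) = Pow(Add(66231, -472405), -1) = Pow(-406174, -1) = Rational(-1, 406174)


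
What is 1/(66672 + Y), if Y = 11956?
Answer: 1/78628 ≈ 1.2718e-5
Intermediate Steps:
1/(66672 + Y) = 1/(66672 + 11956) = 1/78628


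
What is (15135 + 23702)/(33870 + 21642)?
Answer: 38837/55512 ≈ 0.69961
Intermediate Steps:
(15135 + 23702)/(33870 + 21642) = 38837/55512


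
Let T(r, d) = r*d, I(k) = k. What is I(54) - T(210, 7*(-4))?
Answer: 5934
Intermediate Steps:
T(r, d) = d*r
I(54) - T(210, 7*(-4)) = 54 - 7*(-4)*210 = 54 - (-28)*210 = 54 - 1*(-5880) = 54 + 5880 = 5934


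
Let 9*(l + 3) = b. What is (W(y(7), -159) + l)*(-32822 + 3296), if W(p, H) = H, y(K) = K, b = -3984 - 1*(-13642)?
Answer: -80704400/3 ≈ -2.6901e+7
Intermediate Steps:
b = 9658 (b = -3984 + 13642 = 9658)
l = 9631/9 (l = -3 + (⅑)*9658 = -3 + 9658/9 = 9631/9 ≈ 1070.1)
(W(y(7), -159) + l)*(-32822 + 3296) = (-159 + 9631/9)*(-32822 + 3296) = (8200/9)*(-29526) = -80704400/3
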